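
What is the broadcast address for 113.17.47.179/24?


Network: 113.17.47.0/24
Host bits = 8
Set all host bits to 1:
Broadcast: 113.17.47.255


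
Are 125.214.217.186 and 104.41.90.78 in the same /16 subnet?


Mask: 255.255.0.0
125.214.217.186 AND mask = 125.214.0.0
104.41.90.78 AND mask = 104.41.0.0
No, different subnets (125.214.0.0 vs 104.41.0.0)


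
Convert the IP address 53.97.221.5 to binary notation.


53 = 00110101
97 = 01100001
221 = 11011101
5 = 00000101
Binary: 00110101.01100001.11011101.00000101


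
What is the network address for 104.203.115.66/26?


IP:   01101000.11001011.01110011.01000010
Mask: 11111111.11111111.11111111.11000000
AND operation:
Net:  01101000.11001011.01110011.01000000
Network: 104.203.115.64/26


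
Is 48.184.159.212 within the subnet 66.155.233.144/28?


Subnet network: 66.155.233.144
Test IP AND mask: 48.184.159.208
No, 48.184.159.212 is not in 66.155.233.144/28


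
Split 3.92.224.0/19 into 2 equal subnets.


New prefix = 19 + 1 = 20
Each subnet has 4096 addresses
  3.92.224.0/20
  3.92.240.0/20
Subnets: 3.92.224.0/20, 3.92.240.0/20


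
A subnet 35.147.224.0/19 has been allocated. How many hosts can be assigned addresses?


Host bits = 32 - 19 = 13
Total addresses = 2^13 = 8192
Usable = total - 2 (network and broadcast)
Usable hosts: 8190


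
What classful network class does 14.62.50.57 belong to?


First octet: 14
Binary: 00001110
0xxxxxxx -> Class A (1-126)
Class A, default mask 255.0.0.0 (/8)


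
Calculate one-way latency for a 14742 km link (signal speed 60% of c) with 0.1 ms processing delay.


Speed = 0.6 * 3e5 km/s = 180000 km/s
Propagation delay = 14742 / 180000 = 0.0819 s = 81.9 ms
Processing delay = 0.1 ms
Total one-way latency = 82 ms


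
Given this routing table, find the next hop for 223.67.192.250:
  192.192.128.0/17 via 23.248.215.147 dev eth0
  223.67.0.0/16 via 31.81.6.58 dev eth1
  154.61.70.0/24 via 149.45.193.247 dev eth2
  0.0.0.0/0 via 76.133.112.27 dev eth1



Longest prefix match for 223.67.192.250:
  /17 192.192.128.0: no
  /16 223.67.0.0: MATCH
  /24 154.61.70.0: no
  /0 0.0.0.0: MATCH
Selected: next-hop 31.81.6.58 via eth1 (matched /16)


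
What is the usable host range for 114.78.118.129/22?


Network: 114.78.116.0
Broadcast: 114.78.119.255
First usable = network + 1
Last usable = broadcast - 1
Range: 114.78.116.1 to 114.78.119.254


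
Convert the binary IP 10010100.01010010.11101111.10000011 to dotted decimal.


10010100 = 148
01010010 = 82
11101111 = 239
10000011 = 131
IP: 148.82.239.131


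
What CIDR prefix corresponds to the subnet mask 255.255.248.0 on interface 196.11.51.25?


Binary: 11111111.11111111.11111000.00000000
Count leading 1s
Prefix: /21


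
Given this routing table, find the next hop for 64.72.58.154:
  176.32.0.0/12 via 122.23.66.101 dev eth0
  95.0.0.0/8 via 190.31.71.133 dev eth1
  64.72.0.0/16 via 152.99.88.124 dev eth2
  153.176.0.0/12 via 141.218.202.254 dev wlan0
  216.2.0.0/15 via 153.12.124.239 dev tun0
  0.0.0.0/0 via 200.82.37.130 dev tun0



Longest prefix match for 64.72.58.154:
  /12 176.32.0.0: no
  /8 95.0.0.0: no
  /16 64.72.0.0: MATCH
  /12 153.176.0.0: no
  /15 216.2.0.0: no
  /0 0.0.0.0: MATCH
Selected: next-hop 152.99.88.124 via eth2 (matched /16)


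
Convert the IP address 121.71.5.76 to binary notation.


121 = 01111001
71 = 01000111
5 = 00000101
76 = 01001100
Binary: 01111001.01000111.00000101.01001100


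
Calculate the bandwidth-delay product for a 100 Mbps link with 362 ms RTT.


BDP = bandwidth * RTT
= 100 Mbps * 362 ms
= 100 * 1e6 * 362 / 1000 bits
= 36200000 bits
= 4525000 bytes
= 4418.9453 KB
BDP = 36200000 bits (4525000 bytes)


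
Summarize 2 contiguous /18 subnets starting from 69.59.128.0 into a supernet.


Original prefix: /18
Number of subnets: 2 = 2^1
New prefix = 18 - 1 = 17
Supernet: 69.59.128.0/17


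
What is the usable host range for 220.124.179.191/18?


Network: 220.124.128.0
Broadcast: 220.124.191.255
First usable = network + 1
Last usable = broadcast - 1
Range: 220.124.128.1 to 220.124.191.254


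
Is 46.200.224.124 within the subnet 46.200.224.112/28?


Subnet network: 46.200.224.112
Test IP AND mask: 46.200.224.112
Yes, 46.200.224.124 is in 46.200.224.112/28


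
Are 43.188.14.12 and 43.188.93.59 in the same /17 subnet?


Mask: 255.255.128.0
43.188.14.12 AND mask = 43.188.0.0
43.188.93.59 AND mask = 43.188.0.0
Yes, same subnet (43.188.0.0)


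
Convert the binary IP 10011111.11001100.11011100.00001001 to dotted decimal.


10011111 = 159
11001100 = 204
11011100 = 220
00001001 = 9
IP: 159.204.220.9


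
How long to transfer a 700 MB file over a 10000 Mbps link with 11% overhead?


Effective throughput = 10000 * (1 - 11/100) = 8900 Mbps
File size in Mb = 700 * 8 = 5600 Mb
Time = 5600 / 8900
Time = 0.6292 seconds


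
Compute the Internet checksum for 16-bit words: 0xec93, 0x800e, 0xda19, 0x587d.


Sum all words (with carry folding):
+ 0xec93 = 0xec93
+ 0x800e = 0x6ca2
+ 0xda19 = 0x46bc
+ 0x587d = 0x9f39
One's complement: ~0x9f39
Checksum = 0x60c6


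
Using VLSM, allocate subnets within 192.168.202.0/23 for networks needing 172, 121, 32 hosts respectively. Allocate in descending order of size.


172 hosts -> /24 (254 usable): 192.168.202.0/24
121 hosts -> /25 (126 usable): 192.168.203.0/25
32 hosts -> /26 (62 usable): 192.168.203.128/26
Allocation: 192.168.202.0/24 (172 hosts, 254 usable); 192.168.203.0/25 (121 hosts, 126 usable); 192.168.203.128/26 (32 hosts, 62 usable)


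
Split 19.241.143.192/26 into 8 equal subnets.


New prefix = 26 + 3 = 29
Each subnet has 8 addresses
  19.241.143.192/29
  19.241.143.200/29
  19.241.143.208/29
  19.241.143.216/29
  19.241.143.224/29
  19.241.143.232/29
  19.241.143.240/29
  19.241.143.248/29
Subnets: 19.241.143.192/29, 19.241.143.200/29, 19.241.143.208/29, 19.241.143.216/29, 19.241.143.224/29, 19.241.143.232/29, 19.241.143.240/29, 19.241.143.248/29


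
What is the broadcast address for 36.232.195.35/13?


Network: 36.232.0.0/13
Host bits = 19
Set all host bits to 1:
Broadcast: 36.239.255.255


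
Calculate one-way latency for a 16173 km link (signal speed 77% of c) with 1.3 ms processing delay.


Speed = 0.77 * 3e5 km/s = 231000 km/s
Propagation delay = 16173 / 231000 = 0.07 s = 70.013 ms
Processing delay = 1.3 ms
Total one-way latency = 71.313 ms


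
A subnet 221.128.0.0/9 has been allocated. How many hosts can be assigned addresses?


Host bits = 32 - 9 = 23
Total addresses = 2^23 = 8388608
Usable = total - 2 (network and broadcast)
Usable hosts: 8388606


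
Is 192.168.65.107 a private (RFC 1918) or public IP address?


RFC 1918 private ranges:
  10.0.0.0/8 (10.0.0.0 - 10.255.255.255)
  172.16.0.0/12 (172.16.0.0 - 172.31.255.255)
  192.168.0.0/16 (192.168.0.0 - 192.168.255.255)
Private (in 192.168.0.0/16)


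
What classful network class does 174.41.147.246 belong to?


First octet: 174
Binary: 10101110
10xxxxxx -> Class B (128-191)
Class B, default mask 255.255.0.0 (/16)


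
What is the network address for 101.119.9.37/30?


IP:   01100101.01110111.00001001.00100101
Mask: 11111111.11111111.11111111.11111100
AND operation:
Net:  01100101.01110111.00001001.00100100
Network: 101.119.9.36/30


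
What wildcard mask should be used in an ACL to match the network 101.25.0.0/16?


Subnet mask: 255.255.0.0
Wildcard = 255.255.255.255 - subnet mask
255 - 255 = 0
255 - 255 = 0
255 - 0 = 255
255 - 0 = 255
Wildcard: 0.0.255.255


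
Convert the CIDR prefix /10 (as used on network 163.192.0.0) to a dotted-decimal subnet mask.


/10 means 10 network bits, 22 host bits
Binary: 11111111110000000000000000000000
Mask: 255.192.0.0


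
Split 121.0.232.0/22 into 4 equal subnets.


New prefix = 22 + 2 = 24
Each subnet has 256 addresses
  121.0.232.0/24
  121.0.233.0/24
  121.0.234.0/24
  121.0.235.0/24
Subnets: 121.0.232.0/24, 121.0.233.0/24, 121.0.234.0/24, 121.0.235.0/24


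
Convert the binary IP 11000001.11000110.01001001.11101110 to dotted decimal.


11000001 = 193
11000110 = 198
01001001 = 73
11101110 = 238
IP: 193.198.73.238


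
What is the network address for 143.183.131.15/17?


IP:   10001111.10110111.10000011.00001111
Mask: 11111111.11111111.10000000.00000000
AND operation:
Net:  10001111.10110111.10000000.00000000
Network: 143.183.128.0/17


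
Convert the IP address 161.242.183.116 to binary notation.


161 = 10100001
242 = 11110010
183 = 10110111
116 = 01110100
Binary: 10100001.11110010.10110111.01110100


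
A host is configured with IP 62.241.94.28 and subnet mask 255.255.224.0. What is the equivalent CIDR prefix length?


Binary: 11111111.11111111.11100000.00000000
Count leading 1s
Prefix: /19


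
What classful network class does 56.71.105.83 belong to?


First octet: 56
Binary: 00111000
0xxxxxxx -> Class A (1-126)
Class A, default mask 255.0.0.0 (/8)


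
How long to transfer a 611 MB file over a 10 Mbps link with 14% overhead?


Effective throughput = 10 * (1 - 14/100) = 8.6 Mbps
File size in Mb = 611 * 8 = 4888 Mb
Time = 4888 / 8.6
Time = 568.3721 seconds


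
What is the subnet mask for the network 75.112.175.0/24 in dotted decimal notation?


/24 means 24 network bits, 8 host bits
Binary: 11111111111111111111111100000000
Mask: 255.255.255.0


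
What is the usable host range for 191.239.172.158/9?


Network: 191.128.0.0
Broadcast: 191.255.255.255
First usable = network + 1
Last usable = broadcast - 1
Range: 191.128.0.1 to 191.255.255.254


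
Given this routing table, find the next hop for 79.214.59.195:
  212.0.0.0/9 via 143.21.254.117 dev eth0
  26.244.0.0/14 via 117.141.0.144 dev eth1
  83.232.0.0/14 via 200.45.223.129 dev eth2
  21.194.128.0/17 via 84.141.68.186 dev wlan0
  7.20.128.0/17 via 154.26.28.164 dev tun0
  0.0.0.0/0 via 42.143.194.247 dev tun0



Longest prefix match for 79.214.59.195:
  /9 212.0.0.0: no
  /14 26.244.0.0: no
  /14 83.232.0.0: no
  /17 21.194.128.0: no
  /17 7.20.128.0: no
  /0 0.0.0.0: MATCH
Selected: next-hop 42.143.194.247 via tun0 (matched /0)


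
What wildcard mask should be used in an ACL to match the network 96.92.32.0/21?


Subnet mask: 255.255.248.0
Wildcard = 255.255.255.255 - subnet mask
255 - 255 = 0
255 - 255 = 0
255 - 248 = 7
255 - 0 = 255
Wildcard: 0.0.7.255


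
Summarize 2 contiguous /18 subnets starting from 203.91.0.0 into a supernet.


Original prefix: /18
Number of subnets: 2 = 2^1
New prefix = 18 - 1 = 17
Supernet: 203.91.0.0/17


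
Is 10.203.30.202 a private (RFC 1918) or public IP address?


RFC 1918 private ranges:
  10.0.0.0/8 (10.0.0.0 - 10.255.255.255)
  172.16.0.0/12 (172.16.0.0 - 172.31.255.255)
  192.168.0.0/16 (192.168.0.0 - 192.168.255.255)
Private (in 10.0.0.0/8)


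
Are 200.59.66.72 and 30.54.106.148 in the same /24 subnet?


Mask: 255.255.255.0
200.59.66.72 AND mask = 200.59.66.0
30.54.106.148 AND mask = 30.54.106.0
No, different subnets (200.59.66.0 vs 30.54.106.0)


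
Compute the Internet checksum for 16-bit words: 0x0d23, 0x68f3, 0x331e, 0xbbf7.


Sum all words (with carry folding):
+ 0x0d23 = 0x0d23
+ 0x68f3 = 0x7616
+ 0x331e = 0xa934
+ 0xbbf7 = 0x652c
One's complement: ~0x652c
Checksum = 0x9ad3


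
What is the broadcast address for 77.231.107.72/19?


Network: 77.231.96.0/19
Host bits = 13
Set all host bits to 1:
Broadcast: 77.231.127.255


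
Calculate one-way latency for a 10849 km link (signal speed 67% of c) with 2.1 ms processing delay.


Speed = 0.67 * 3e5 km/s = 201000 km/s
Propagation delay = 10849 / 201000 = 0.054 s = 53.9751 ms
Processing delay = 2.1 ms
Total one-way latency = 56.0751 ms


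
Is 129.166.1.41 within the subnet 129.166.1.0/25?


Subnet network: 129.166.1.0
Test IP AND mask: 129.166.1.0
Yes, 129.166.1.41 is in 129.166.1.0/25


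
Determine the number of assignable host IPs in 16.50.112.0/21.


Host bits = 32 - 21 = 11
Total addresses = 2^11 = 2048
Usable = total - 2 (network and broadcast)
Usable hosts: 2046


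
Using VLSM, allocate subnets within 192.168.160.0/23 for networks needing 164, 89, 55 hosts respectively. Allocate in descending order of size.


164 hosts -> /24 (254 usable): 192.168.160.0/24
89 hosts -> /25 (126 usable): 192.168.161.0/25
55 hosts -> /26 (62 usable): 192.168.161.128/26
Allocation: 192.168.160.0/24 (164 hosts, 254 usable); 192.168.161.0/25 (89 hosts, 126 usable); 192.168.161.128/26 (55 hosts, 62 usable)


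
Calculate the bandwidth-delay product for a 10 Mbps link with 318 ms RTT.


BDP = bandwidth * RTT
= 10 Mbps * 318 ms
= 10 * 1e6 * 318 / 1000 bits
= 3180000 bits
= 397500 bytes
= 388.1836 KB
BDP = 3180000 bits (397500 bytes)


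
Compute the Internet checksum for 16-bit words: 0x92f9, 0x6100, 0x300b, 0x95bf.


Sum all words (with carry folding):
+ 0x92f9 = 0x92f9
+ 0x6100 = 0xf3f9
+ 0x300b = 0x2405
+ 0x95bf = 0xb9c4
One's complement: ~0xb9c4
Checksum = 0x463b


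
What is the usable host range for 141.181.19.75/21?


Network: 141.181.16.0
Broadcast: 141.181.23.255
First usable = network + 1
Last usable = broadcast - 1
Range: 141.181.16.1 to 141.181.23.254


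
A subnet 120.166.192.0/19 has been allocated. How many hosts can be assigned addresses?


Host bits = 32 - 19 = 13
Total addresses = 2^13 = 8192
Usable = total - 2 (network and broadcast)
Usable hosts: 8190


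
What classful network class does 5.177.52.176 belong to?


First octet: 5
Binary: 00000101
0xxxxxxx -> Class A (1-126)
Class A, default mask 255.0.0.0 (/8)


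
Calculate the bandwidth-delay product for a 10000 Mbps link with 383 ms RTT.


BDP = bandwidth * RTT
= 10000 Mbps * 383 ms
= 10000 * 1e6 * 383 / 1000 bits
= 3830000000 bits
= 478750000 bytes
= 467529.2969 KB
BDP = 3830000000 bits (478750000 bytes)


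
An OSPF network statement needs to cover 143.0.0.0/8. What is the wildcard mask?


Subnet mask: 255.0.0.0
Wildcard = 255.255.255.255 - subnet mask
255 - 255 = 0
255 - 0 = 255
255 - 0 = 255
255 - 0 = 255
Wildcard: 0.255.255.255


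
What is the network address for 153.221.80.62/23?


IP:   10011001.11011101.01010000.00111110
Mask: 11111111.11111111.11111110.00000000
AND operation:
Net:  10011001.11011101.01010000.00000000
Network: 153.221.80.0/23


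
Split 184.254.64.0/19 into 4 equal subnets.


New prefix = 19 + 2 = 21
Each subnet has 2048 addresses
  184.254.64.0/21
  184.254.72.0/21
  184.254.80.0/21
  184.254.88.0/21
Subnets: 184.254.64.0/21, 184.254.72.0/21, 184.254.80.0/21, 184.254.88.0/21


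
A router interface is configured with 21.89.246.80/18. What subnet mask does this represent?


/18 means 18 network bits, 14 host bits
Binary: 11111111111111111100000000000000
Mask: 255.255.192.0


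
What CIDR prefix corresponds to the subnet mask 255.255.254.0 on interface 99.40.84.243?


Binary: 11111111.11111111.11111110.00000000
Count leading 1s
Prefix: /23


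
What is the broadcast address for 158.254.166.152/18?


Network: 158.254.128.0/18
Host bits = 14
Set all host bits to 1:
Broadcast: 158.254.191.255


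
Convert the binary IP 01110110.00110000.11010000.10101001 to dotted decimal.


01110110 = 118
00110000 = 48
11010000 = 208
10101001 = 169
IP: 118.48.208.169


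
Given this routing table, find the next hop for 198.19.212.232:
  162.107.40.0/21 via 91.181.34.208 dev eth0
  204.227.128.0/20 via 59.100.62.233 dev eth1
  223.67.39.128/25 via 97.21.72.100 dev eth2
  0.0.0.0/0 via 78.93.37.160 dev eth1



Longest prefix match for 198.19.212.232:
  /21 162.107.40.0: no
  /20 204.227.128.0: no
  /25 223.67.39.128: no
  /0 0.0.0.0: MATCH
Selected: next-hop 78.93.37.160 via eth1 (matched /0)


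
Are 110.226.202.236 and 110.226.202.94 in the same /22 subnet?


Mask: 255.255.252.0
110.226.202.236 AND mask = 110.226.200.0
110.226.202.94 AND mask = 110.226.200.0
Yes, same subnet (110.226.200.0)


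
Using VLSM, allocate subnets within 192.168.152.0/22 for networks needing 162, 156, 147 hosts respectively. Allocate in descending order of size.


162 hosts -> /24 (254 usable): 192.168.152.0/24
156 hosts -> /24 (254 usable): 192.168.153.0/24
147 hosts -> /24 (254 usable): 192.168.154.0/24
Allocation: 192.168.152.0/24 (162 hosts, 254 usable); 192.168.153.0/24 (156 hosts, 254 usable); 192.168.154.0/24 (147 hosts, 254 usable)


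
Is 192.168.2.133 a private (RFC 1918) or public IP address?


RFC 1918 private ranges:
  10.0.0.0/8 (10.0.0.0 - 10.255.255.255)
  172.16.0.0/12 (172.16.0.0 - 172.31.255.255)
  192.168.0.0/16 (192.168.0.0 - 192.168.255.255)
Private (in 192.168.0.0/16)


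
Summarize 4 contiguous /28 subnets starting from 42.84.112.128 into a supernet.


Original prefix: /28
Number of subnets: 4 = 2^2
New prefix = 28 - 2 = 26
Supernet: 42.84.112.128/26


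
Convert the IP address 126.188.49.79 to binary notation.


126 = 01111110
188 = 10111100
49 = 00110001
79 = 01001111
Binary: 01111110.10111100.00110001.01001111


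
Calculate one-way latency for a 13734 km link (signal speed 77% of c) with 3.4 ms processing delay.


Speed = 0.77 * 3e5 km/s = 231000 km/s
Propagation delay = 13734 / 231000 = 0.0595 s = 59.4545 ms
Processing delay = 3.4 ms
Total one-way latency = 62.8545 ms


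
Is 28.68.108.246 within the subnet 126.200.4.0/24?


Subnet network: 126.200.4.0
Test IP AND mask: 28.68.108.0
No, 28.68.108.246 is not in 126.200.4.0/24


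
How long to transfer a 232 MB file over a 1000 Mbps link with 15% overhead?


Effective throughput = 1000 * (1 - 15/100) = 850 Mbps
File size in Mb = 232 * 8 = 1856 Mb
Time = 1856 / 850
Time = 2.1835 seconds


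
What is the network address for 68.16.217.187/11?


IP:   01000100.00010000.11011001.10111011
Mask: 11111111.11100000.00000000.00000000
AND operation:
Net:  01000100.00000000.00000000.00000000
Network: 68.0.0.0/11


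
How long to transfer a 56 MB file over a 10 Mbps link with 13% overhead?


Effective throughput = 10 * (1 - 13/100) = 8.7 Mbps
File size in Mb = 56 * 8 = 448 Mb
Time = 448 / 8.7
Time = 51.4943 seconds


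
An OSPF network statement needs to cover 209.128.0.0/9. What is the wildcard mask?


Subnet mask: 255.128.0.0
Wildcard = 255.255.255.255 - subnet mask
255 - 255 = 0
255 - 128 = 127
255 - 0 = 255
255 - 0 = 255
Wildcard: 0.127.255.255


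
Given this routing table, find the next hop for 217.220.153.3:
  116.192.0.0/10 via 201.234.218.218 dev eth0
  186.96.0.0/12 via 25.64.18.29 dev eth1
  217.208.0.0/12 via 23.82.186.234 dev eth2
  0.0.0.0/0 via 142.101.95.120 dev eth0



Longest prefix match for 217.220.153.3:
  /10 116.192.0.0: no
  /12 186.96.0.0: no
  /12 217.208.0.0: MATCH
  /0 0.0.0.0: MATCH
Selected: next-hop 23.82.186.234 via eth2 (matched /12)


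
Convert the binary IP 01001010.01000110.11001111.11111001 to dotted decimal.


01001010 = 74
01000110 = 70
11001111 = 207
11111001 = 249
IP: 74.70.207.249


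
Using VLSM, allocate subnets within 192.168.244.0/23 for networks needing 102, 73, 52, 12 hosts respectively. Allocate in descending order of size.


102 hosts -> /25 (126 usable): 192.168.244.0/25
73 hosts -> /25 (126 usable): 192.168.244.128/25
52 hosts -> /26 (62 usable): 192.168.245.0/26
12 hosts -> /28 (14 usable): 192.168.245.64/28
Allocation: 192.168.244.0/25 (102 hosts, 126 usable); 192.168.244.128/25 (73 hosts, 126 usable); 192.168.245.0/26 (52 hosts, 62 usable); 192.168.245.64/28 (12 hosts, 14 usable)


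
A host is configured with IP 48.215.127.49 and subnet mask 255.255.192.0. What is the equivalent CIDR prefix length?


Binary: 11111111.11111111.11000000.00000000
Count leading 1s
Prefix: /18


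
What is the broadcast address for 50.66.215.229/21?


Network: 50.66.208.0/21
Host bits = 11
Set all host bits to 1:
Broadcast: 50.66.215.255


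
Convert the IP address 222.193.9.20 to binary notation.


222 = 11011110
193 = 11000001
9 = 00001001
20 = 00010100
Binary: 11011110.11000001.00001001.00010100


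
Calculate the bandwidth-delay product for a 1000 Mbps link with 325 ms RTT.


BDP = bandwidth * RTT
= 1000 Mbps * 325 ms
= 1000 * 1e6 * 325 / 1000 bits
= 325000000 bits
= 40625000 bytes
= 39672.8516 KB
BDP = 325000000 bits (40625000 bytes)


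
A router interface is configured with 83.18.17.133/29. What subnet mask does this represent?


/29 means 29 network bits, 3 host bits
Binary: 11111111111111111111111111111000
Mask: 255.255.255.248


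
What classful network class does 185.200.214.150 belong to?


First octet: 185
Binary: 10111001
10xxxxxx -> Class B (128-191)
Class B, default mask 255.255.0.0 (/16)


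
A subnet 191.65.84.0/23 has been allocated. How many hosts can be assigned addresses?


Host bits = 32 - 23 = 9
Total addresses = 2^9 = 512
Usable = total - 2 (network and broadcast)
Usable hosts: 510


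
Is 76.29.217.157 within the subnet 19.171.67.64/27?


Subnet network: 19.171.67.64
Test IP AND mask: 76.29.217.128
No, 76.29.217.157 is not in 19.171.67.64/27


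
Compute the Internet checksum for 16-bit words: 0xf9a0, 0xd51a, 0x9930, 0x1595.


Sum all words (with carry folding):
+ 0xf9a0 = 0xf9a0
+ 0xd51a = 0xcebb
+ 0x9930 = 0x67ec
+ 0x1595 = 0x7d81
One's complement: ~0x7d81
Checksum = 0x827e


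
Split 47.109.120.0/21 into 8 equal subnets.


New prefix = 21 + 3 = 24
Each subnet has 256 addresses
  47.109.120.0/24
  47.109.121.0/24
  47.109.122.0/24
  47.109.123.0/24
  47.109.124.0/24
  47.109.125.0/24
  47.109.126.0/24
  47.109.127.0/24
Subnets: 47.109.120.0/24, 47.109.121.0/24, 47.109.122.0/24, 47.109.123.0/24, 47.109.124.0/24, 47.109.125.0/24, 47.109.126.0/24, 47.109.127.0/24


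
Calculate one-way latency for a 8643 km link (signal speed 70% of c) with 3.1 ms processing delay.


Speed = 0.7 * 3e5 km/s = 210000 km/s
Propagation delay = 8643 / 210000 = 0.0412 s = 41.1571 ms
Processing delay = 3.1 ms
Total one-way latency = 44.2571 ms


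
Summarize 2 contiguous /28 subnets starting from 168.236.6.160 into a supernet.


Original prefix: /28
Number of subnets: 2 = 2^1
New prefix = 28 - 1 = 27
Supernet: 168.236.6.160/27


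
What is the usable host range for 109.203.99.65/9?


Network: 109.128.0.0
Broadcast: 109.255.255.255
First usable = network + 1
Last usable = broadcast - 1
Range: 109.128.0.1 to 109.255.255.254


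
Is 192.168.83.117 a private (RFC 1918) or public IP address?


RFC 1918 private ranges:
  10.0.0.0/8 (10.0.0.0 - 10.255.255.255)
  172.16.0.0/12 (172.16.0.0 - 172.31.255.255)
  192.168.0.0/16 (192.168.0.0 - 192.168.255.255)
Private (in 192.168.0.0/16)


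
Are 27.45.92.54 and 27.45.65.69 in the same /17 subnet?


Mask: 255.255.128.0
27.45.92.54 AND mask = 27.45.0.0
27.45.65.69 AND mask = 27.45.0.0
Yes, same subnet (27.45.0.0)


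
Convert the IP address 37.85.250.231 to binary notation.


37 = 00100101
85 = 01010101
250 = 11111010
231 = 11100111
Binary: 00100101.01010101.11111010.11100111


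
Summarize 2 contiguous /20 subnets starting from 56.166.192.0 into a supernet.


Original prefix: /20
Number of subnets: 2 = 2^1
New prefix = 20 - 1 = 19
Supernet: 56.166.192.0/19


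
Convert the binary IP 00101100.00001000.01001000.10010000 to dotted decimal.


00101100 = 44
00001000 = 8
01001000 = 72
10010000 = 144
IP: 44.8.72.144


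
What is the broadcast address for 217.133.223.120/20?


Network: 217.133.208.0/20
Host bits = 12
Set all host bits to 1:
Broadcast: 217.133.223.255


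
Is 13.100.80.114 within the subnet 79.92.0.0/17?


Subnet network: 79.92.0.0
Test IP AND mask: 13.100.0.0
No, 13.100.80.114 is not in 79.92.0.0/17


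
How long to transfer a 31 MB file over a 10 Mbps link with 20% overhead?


Effective throughput = 10 * (1 - 20/100) = 8 Mbps
File size in Mb = 31 * 8 = 248 Mb
Time = 248 / 8
Time = 31 seconds


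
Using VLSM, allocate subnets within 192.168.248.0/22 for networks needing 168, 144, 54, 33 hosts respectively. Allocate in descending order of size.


168 hosts -> /24 (254 usable): 192.168.248.0/24
144 hosts -> /24 (254 usable): 192.168.249.0/24
54 hosts -> /26 (62 usable): 192.168.250.0/26
33 hosts -> /26 (62 usable): 192.168.250.64/26
Allocation: 192.168.248.0/24 (168 hosts, 254 usable); 192.168.249.0/24 (144 hosts, 254 usable); 192.168.250.0/26 (54 hosts, 62 usable); 192.168.250.64/26 (33 hosts, 62 usable)


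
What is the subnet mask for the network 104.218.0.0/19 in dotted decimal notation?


/19 means 19 network bits, 13 host bits
Binary: 11111111111111111110000000000000
Mask: 255.255.224.0


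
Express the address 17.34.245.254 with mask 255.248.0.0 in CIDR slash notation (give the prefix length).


Binary: 11111111.11111000.00000000.00000000
Count leading 1s
Prefix: /13


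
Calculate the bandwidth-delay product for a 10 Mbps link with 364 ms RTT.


BDP = bandwidth * RTT
= 10 Mbps * 364 ms
= 10 * 1e6 * 364 / 1000 bits
= 3640000 bits
= 455000 bytes
= 444.3359 KB
BDP = 3640000 bits (455000 bytes)


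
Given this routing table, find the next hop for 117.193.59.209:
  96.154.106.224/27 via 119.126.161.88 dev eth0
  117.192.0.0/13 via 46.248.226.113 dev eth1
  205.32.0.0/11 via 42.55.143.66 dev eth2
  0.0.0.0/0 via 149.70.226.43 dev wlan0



Longest prefix match for 117.193.59.209:
  /27 96.154.106.224: no
  /13 117.192.0.0: MATCH
  /11 205.32.0.0: no
  /0 0.0.0.0: MATCH
Selected: next-hop 46.248.226.113 via eth1 (matched /13)


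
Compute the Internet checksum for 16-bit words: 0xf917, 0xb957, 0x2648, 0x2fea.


Sum all words (with carry folding):
+ 0xf917 = 0xf917
+ 0xb957 = 0xb26f
+ 0x2648 = 0xd8b7
+ 0x2fea = 0x08a2
One's complement: ~0x08a2
Checksum = 0xf75d


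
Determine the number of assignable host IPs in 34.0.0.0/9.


Host bits = 32 - 9 = 23
Total addresses = 2^23 = 8388608
Usable = total - 2 (network and broadcast)
Usable hosts: 8388606


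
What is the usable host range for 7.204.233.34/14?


Network: 7.204.0.0
Broadcast: 7.207.255.255
First usable = network + 1
Last usable = broadcast - 1
Range: 7.204.0.1 to 7.207.255.254


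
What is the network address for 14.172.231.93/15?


IP:   00001110.10101100.11100111.01011101
Mask: 11111111.11111110.00000000.00000000
AND operation:
Net:  00001110.10101100.00000000.00000000
Network: 14.172.0.0/15


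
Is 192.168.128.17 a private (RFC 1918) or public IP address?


RFC 1918 private ranges:
  10.0.0.0/8 (10.0.0.0 - 10.255.255.255)
  172.16.0.0/12 (172.16.0.0 - 172.31.255.255)
  192.168.0.0/16 (192.168.0.0 - 192.168.255.255)
Private (in 192.168.0.0/16)


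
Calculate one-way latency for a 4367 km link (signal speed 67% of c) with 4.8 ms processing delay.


Speed = 0.67 * 3e5 km/s = 201000 km/s
Propagation delay = 4367 / 201000 = 0.0217 s = 21.7264 ms
Processing delay = 4.8 ms
Total one-way latency = 26.5264 ms


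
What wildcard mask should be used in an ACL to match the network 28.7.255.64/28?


Subnet mask: 255.255.255.240
Wildcard = 255.255.255.255 - subnet mask
255 - 255 = 0
255 - 255 = 0
255 - 255 = 0
255 - 240 = 15
Wildcard: 0.0.0.15


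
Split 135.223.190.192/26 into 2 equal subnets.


New prefix = 26 + 1 = 27
Each subnet has 32 addresses
  135.223.190.192/27
  135.223.190.224/27
Subnets: 135.223.190.192/27, 135.223.190.224/27


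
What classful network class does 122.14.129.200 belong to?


First octet: 122
Binary: 01111010
0xxxxxxx -> Class A (1-126)
Class A, default mask 255.0.0.0 (/8)


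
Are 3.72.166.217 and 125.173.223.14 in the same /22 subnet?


Mask: 255.255.252.0
3.72.166.217 AND mask = 3.72.164.0
125.173.223.14 AND mask = 125.173.220.0
No, different subnets (3.72.164.0 vs 125.173.220.0)


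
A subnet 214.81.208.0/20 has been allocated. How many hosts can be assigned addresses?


Host bits = 32 - 20 = 12
Total addresses = 2^12 = 4096
Usable = total - 2 (network and broadcast)
Usable hosts: 4094


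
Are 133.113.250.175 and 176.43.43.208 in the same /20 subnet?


Mask: 255.255.240.0
133.113.250.175 AND mask = 133.113.240.0
176.43.43.208 AND mask = 176.43.32.0
No, different subnets (133.113.240.0 vs 176.43.32.0)


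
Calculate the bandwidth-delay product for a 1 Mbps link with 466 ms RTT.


BDP = bandwidth * RTT
= 1 Mbps * 466 ms
= 1 * 1e6 * 466 / 1000 bits
= 466000 bits
= 58250 bytes
= 56.8848 KB
BDP = 466000 bits (58250 bytes)


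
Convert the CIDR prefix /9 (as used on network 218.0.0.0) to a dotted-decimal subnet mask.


/9 means 9 network bits, 23 host bits
Binary: 11111111100000000000000000000000
Mask: 255.128.0.0


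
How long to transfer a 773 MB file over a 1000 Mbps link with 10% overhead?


Effective throughput = 1000 * (1 - 10/100) = 900 Mbps
File size in Mb = 773 * 8 = 6184 Mb
Time = 6184 / 900
Time = 6.8711 seconds


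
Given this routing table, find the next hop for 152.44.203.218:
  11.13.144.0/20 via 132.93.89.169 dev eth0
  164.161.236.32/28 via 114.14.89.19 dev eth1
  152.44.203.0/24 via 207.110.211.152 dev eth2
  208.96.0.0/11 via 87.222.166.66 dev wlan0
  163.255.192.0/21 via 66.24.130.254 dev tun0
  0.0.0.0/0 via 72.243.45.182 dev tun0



Longest prefix match for 152.44.203.218:
  /20 11.13.144.0: no
  /28 164.161.236.32: no
  /24 152.44.203.0: MATCH
  /11 208.96.0.0: no
  /21 163.255.192.0: no
  /0 0.0.0.0: MATCH
Selected: next-hop 207.110.211.152 via eth2 (matched /24)


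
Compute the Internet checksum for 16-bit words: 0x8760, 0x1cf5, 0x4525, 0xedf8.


Sum all words (with carry folding):
+ 0x8760 = 0x8760
+ 0x1cf5 = 0xa455
+ 0x4525 = 0xe97a
+ 0xedf8 = 0xd773
One's complement: ~0xd773
Checksum = 0x288c


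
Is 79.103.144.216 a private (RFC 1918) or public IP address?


RFC 1918 private ranges:
  10.0.0.0/8 (10.0.0.0 - 10.255.255.255)
  172.16.0.0/12 (172.16.0.0 - 172.31.255.255)
  192.168.0.0/16 (192.168.0.0 - 192.168.255.255)
Public (not in any RFC 1918 range)


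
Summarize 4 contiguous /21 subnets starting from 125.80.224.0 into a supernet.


Original prefix: /21
Number of subnets: 4 = 2^2
New prefix = 21 - 2 = 19
Supernet: 125.80.224.0/19


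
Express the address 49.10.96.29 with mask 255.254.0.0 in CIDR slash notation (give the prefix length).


Binary: 11111111.11111110.00000000.00000000
Count leading 1s
Prefix: /15


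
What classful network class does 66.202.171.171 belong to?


First octet: 66
Binary: 01000010
0xxxxxxx -> Class A (1-126)
Class A, default mask 255.0.0.0 (/8)


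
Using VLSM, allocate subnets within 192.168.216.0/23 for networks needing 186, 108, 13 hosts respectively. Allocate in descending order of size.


186 hosts -> /24 (254 usable): 192.168.216.0/24
108 hosts -> /25 (126 usable): 192.168.217.0/25
13 hosts -> /28 (14 usable): 192.168.217.128/28
Allocation: 192.168.216.0/24 (186 hosts, 254 usable); 192.168.217.0/25 (108 hosts, 126 usable); 192.168.217.128/28 (13 hosts, 14 usable)


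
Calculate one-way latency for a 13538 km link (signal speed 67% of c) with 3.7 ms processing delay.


Speed = 0.67 * 3e5 km/s = 201000 km/s
Propagation delay = 13538 / 201000 = 0.0674 s = 67.3532 ms
Processing delay = 3.7 ms
Total one-way latency = 71.0532 ms


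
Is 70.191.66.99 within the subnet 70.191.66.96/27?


Subnet network: 70.191.66.96
Test IP AND mask: 70.191.66.96
Yes, 70.191.66.99 is in 70.191.66.96/27


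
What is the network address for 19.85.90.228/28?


IP:   00010011.01010101.01011010.11100100
Mask: 11111111.11111111.11111111.11110000
AND operation:
Net:  00010011.01010101.01011010.11100000
Network: 19.85.90.224/28


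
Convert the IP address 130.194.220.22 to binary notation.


130 = 10000010
194 = 11000010
220 = 11011100
22 = 00010110
Binary: 10000010.11000010.11011100.00010110


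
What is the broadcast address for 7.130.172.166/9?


Network: 7.128.0.0/9
Host bits = 23
Set all host bits to 1:
Broadcast: 7.255.255.255


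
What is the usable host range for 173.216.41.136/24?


Network: 173.216.41.0
Broadcast: 173.216.41.255
First usable = network + 1
Last usable = broadcast - 1
Range: 173.216.41.1 to 173.216.41.254


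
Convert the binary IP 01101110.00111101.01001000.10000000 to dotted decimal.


01101110 = 110
00111101 = 61
01001000 = 72
10000000 = 128
IP: 110.61.72.128


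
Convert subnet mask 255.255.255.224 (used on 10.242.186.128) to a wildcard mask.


Subnet mask: 255.255.255.224
Wildcard = 255.255.255.255 - subnet mask
255 - 255 = 0
255 - 255 = 0
255 - 255 = 0
255 - 224 = 31
Wildcard: 0.0.0.31


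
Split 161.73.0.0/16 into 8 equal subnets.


New prefix = 16 + 3 = 19
Each subnet has 8192 addresses
  161.73.0.0/19
  161.73.32.0/19
  161.73.64.0/19
  161.73.96.0/19
  161.73.128.0/19
  161.73.160.0/19
  161.73.192.0/19
  161.73.224.0/19
Subnets: 161.73.0.0/19, 161.73.32.0/19, 161.73.64.0/19, 161.73.96.0/19, 161.73.128.0/19, 161.73.160.0/19, 161.73.192.0/19, 161.73.224.0/19


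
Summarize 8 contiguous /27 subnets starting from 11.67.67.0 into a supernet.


Original prefix: /27
Number of subnets: 8 = 2^3
New prefix = 27 - 3 = 24
Supernet: 11.67.67.0/24


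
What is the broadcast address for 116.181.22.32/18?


Network: 116.181.0.0/18
Host bits = 14
Set all host bits to 1:
Broadcast: 116.181.63.255


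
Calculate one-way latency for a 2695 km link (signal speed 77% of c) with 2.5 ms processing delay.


Speed = 0.77 * 3e5 km/s = 231000 km/s
Propagation delay = 2695 / 231000 = 0.0117 s = 11.6667 ms
Processing delay = 2.5 ms
Total one-way latency = 14.1667 ms


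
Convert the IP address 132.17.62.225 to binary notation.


132 = 10000100
17 = 00010001
62 = 00111110
225 = 11100001
Binary: 10000100.00010001.00111110.11100001


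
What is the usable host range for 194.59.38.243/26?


Network: 194.59.38.192
Broadcast: 194.59.38.255
First usable = network + 1
Last usable = broadcast - 1
Range: 194.59.38.193 to 194.59.38.254


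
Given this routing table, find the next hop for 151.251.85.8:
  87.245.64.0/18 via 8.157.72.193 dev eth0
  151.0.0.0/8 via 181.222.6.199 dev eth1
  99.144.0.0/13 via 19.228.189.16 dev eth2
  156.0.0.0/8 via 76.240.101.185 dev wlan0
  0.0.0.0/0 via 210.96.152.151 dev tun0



Longest prefix match for 151.251.85.8:
  /18 87.245.64.0: no
  /8 151.0.0.0: MATCH
  /13 99.144.0.0: no
  /8 156.0.0.0: no
  /0 0.0.0.0: MATCH
Selected: next-hop 181.222.6.199 via eth1 (matched /8)


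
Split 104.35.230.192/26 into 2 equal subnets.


New prefix = 26 + 1 = 27
Each subnet has 32 addresses
  104.35.230.192/27
  104.35.230.224/27
Subnets: 104.35.230.192/27, 104.35.230.224/27


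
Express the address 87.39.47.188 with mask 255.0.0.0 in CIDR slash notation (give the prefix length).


Binary: 11111111.00000000.00000000.00000000
Count leading 1s
Prefix: /8


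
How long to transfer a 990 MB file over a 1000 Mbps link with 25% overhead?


Effective throughput = 1000 * (1 - 25/100) = 750 Mbps
File size in Mb = 990 * 8 = 7920 Mb
Time = 7920 / 750
Time = 10.56 seconds


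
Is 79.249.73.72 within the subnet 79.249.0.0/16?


Subnet network: 79.249.0.0
Test IP AND mask: 79.249.0.0
Yes, 79.249.73.72 is in 79.249.0.0/16


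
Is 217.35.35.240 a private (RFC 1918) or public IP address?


RFC 1918 private ranges:
  10.0.0.0/8 (10.0.0.0 - 10.255.255.255)
  172.16.0.0/12 (172.16.0.0 - 172.31.255.255)
  192.168.0.0/16 (192.168.0.0 - 192.168.255.255)
Public (not in any RFC 1918 range)


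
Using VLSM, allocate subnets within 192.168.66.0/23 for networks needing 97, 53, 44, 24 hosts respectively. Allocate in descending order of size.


97 hosts -> /25 (126 usable): 192.168.66.0/25
53 hosts -> /26 (62 usable): 192.168.66.128/26
44 hosts -> /26 (62 usable): 192.168.66.192/26
24 hosts -> /27 (30 usable): 192.168.67.0/27
Allocation: 192.168.66.0/25 (97 hosts, 126 usable); 192.168.66.128/26 (53 hosts, 62 usable); 192.168.66.192/26 (44 hosts, 62 usable); 192.168.67.0/27 (24 hosts, 30 usable)


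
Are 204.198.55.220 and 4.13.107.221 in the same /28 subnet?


Mask: 255.255.255.240
204.198.55.220 AND mask = 204.198.55.208
4.13.107.221 AND mask = 4.13.107.208
No, different subnets (204.198.55.208 vs 4.13.107.208)


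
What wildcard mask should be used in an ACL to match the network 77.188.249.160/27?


Subnet mask: 255.255.255.224
Wildcard = 255.255.255.255 - subnet mask
255 - 255 = 0
255 - 255 = 0
255 - 255 = 0
255 - 224 = 31
Wildcard: 0.0.0.31


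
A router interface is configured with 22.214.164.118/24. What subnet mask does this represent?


/24 means 24 network bits, 8 host bits
Binary: 11111111111111111111111100000000
Mask: 255.255.255.0


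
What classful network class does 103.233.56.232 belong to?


First octet: 103
Binary: 01100111
0xxxxxxx -> Class A (1-126)
Class A, default mask 255.0.0.0 (/8)


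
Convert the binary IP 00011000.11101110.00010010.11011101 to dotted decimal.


00011000 = 24
11101110 = 238
00010010 = 18
11011101 = 221
IP: 24.238.18.221


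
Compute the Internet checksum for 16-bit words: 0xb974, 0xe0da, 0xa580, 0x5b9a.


Sum all words (with carry folding):
+ 0xb974 = 0xb974
+ 0xe0da = 0x9a4f
+ 0xa580 = 0x3fd0
+ 0x5b9a = 0x9b6a
One's complement: ~0x9b6a
Checksum = 0x6495


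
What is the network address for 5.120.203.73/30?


IP:   00000101.01111000.11001011.01001001
Mask: 11111111.11111111.11111111.11111100
AND operation:
Net:  00000101.01111000.11001011.01001000
Network: 5.120.203.72/30


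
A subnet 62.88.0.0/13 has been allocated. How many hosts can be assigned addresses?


Host bits = 32 - 13 = 19
Total addresses = 2^19 = 524288
Usable = total - 2 (network and broadcast)
Usable hosts: 524286


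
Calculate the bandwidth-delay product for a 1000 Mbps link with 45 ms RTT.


BDP = bandwidth * RTT
= 1000 Mbps * 45 ms
= 1000 * 1e6 * 45 / 1000 bits
= 45000000 bits
= 5625000 bytes
= 5493.1641 KB
BDP = 45000000 bits (5625000 bytes)


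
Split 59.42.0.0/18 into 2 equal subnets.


New prefix = 18 + 1 = 19
Each subnet has 8192 addresses
  59.42.0.0/19
  59.42.32.0/19
Subnets: 59.42.0.0/19, 59.42.32.0/19


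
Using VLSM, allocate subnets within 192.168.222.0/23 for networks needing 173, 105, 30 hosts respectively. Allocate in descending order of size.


173 hosts -> /24 (254 usable): 192.168.222.0/24
105 hosts -> /25 (126 usable): 192.168.223.0/25
30 hosts -> /27 (30 usable): 192.168.223.128/27
Allocation: 192.168.222.0/24 (173 hosts, 254 usable); 192.168.223.0/25 (105 hosts, 126 usable); 192.168.223.128/27 (30 hosts, 30 usable)


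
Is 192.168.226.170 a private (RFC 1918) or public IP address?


RFC 1918 private ranges:
  10.0.0.0/8 (10.0.0.0 - 10.255.255.255)
  172.16.0.0/12 (172.16.0.0 - 172.31.255.255)
  192.168.0.0/16 (192.168.0.0 - 192.168.255.255)
Private (in 192.168.0.0/16)


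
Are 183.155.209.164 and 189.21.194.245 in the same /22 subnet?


Mask: 255.255.252.0
183.155.209.164 AND mask = 183.155.208.0
189.21.194.245 AND mask = 189.21.192.0
No, different subnets (183.155.208.0 vs 189.21.192.0)


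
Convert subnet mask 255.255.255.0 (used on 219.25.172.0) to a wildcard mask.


Subnet mask: 255.255.255.0
Wildcard = 255.255.255.255 - subnet mask
255 - 255 = 0
255 - 255 = 0
255 - 255 = 0
255 - 0 = 255
Wildcard: 0.0.0.255


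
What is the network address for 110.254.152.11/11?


IP:   01101110.11111110.10011000.00001011
Mask: 11111111.11100000.00000000.00000000
AND operation:
Net:  01101110.11100000.00000000.00000000
Network: 110.224.0.0/11


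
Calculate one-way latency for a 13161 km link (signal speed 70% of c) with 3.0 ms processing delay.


Speed = 0.7 * 3e5 km/s = 210000 km/s
Propagation delay = 13161 / 210000 = 0.0627 s = 62.6714 ms
Processing delay = 3.0 ms
Total one-way latency = 65.6714 ms


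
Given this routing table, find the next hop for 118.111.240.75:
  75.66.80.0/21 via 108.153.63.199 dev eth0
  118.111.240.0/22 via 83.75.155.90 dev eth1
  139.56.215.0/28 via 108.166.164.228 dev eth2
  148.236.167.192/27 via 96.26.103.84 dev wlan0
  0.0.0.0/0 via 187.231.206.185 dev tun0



Longest prefix match for 118.111.240.75:
  /21 75.66.80.0: no
  /22 118.111.240.0: MATCH
  /28 139.56.215.0: no
  /27 148.236.167.192: no
  /0 0.0.0.0: MATCH
Selected: next-hop 83.75.155.90 via eth1 (matched /22)
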